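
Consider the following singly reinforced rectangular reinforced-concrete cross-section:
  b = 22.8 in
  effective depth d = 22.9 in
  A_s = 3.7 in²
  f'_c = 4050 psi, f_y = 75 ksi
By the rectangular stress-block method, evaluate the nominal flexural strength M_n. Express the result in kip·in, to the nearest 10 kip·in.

T = A_s f_y = 3.7 × 75 = 277.5 kips.
a = T/(0.85 f'_c b) = 277.5/(0.85 × 4.05 × 22.8) = 3.536 in.
M_n = T(d − a/2) = 277.5 × (22.9 − 1.768) = 5864.1 kip·in.

M_n ≈ 5860 kip·in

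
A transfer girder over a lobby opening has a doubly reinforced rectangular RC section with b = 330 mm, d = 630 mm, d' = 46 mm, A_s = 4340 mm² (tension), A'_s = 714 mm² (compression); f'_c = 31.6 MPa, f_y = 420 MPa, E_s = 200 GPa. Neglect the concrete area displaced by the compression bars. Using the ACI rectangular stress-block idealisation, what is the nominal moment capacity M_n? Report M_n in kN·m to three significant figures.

M_n ≈ 1000 kN·m

Assume both tension and compression steel yield.
Net tension couple steel: A_s − A'_s = 3626 mm².
a = (A_s − A'_s) f_y / (0.85 f'_c b) = 1522920/(0.85 × 31.6 × 330) = 171.81 mm.
c = a/β₁ = 171.81/0.824 = 208.51 mm; ε'_s = 0.003(c − d')/c = 0.0023 ≥ f_y/E_s = 0.0021, so compression steel does yield.
M_n = (A_s − A'_s) f_y (d − a/2) + A'_s f_y (d − d') = [1522920 × (630 − 85.905) + 299880 × (630 − 46)] × 10⁻⁶ = 828.61 + 175.13 = 1003.74 kN·m.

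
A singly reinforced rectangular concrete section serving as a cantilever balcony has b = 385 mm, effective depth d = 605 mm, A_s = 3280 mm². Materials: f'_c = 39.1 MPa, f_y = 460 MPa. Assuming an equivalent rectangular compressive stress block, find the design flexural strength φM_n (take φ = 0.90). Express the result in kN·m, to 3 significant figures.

φM_n ≈ 741 kN·m

T = A_s f_y = 3280 × 460 = 1508800 N = 1508.8 kN.
From C = T: a = T/(0.85 f'_c b) = 1508800/(0.85 × 39.1 × 385) = 117.92 mm.
M_n = T(d − a/2) = 1508.8 kN × (605 − 58.96) mm = 823.87 kN·m.
φM_n = 0.90 × 823.87 = 741.48 kN·m.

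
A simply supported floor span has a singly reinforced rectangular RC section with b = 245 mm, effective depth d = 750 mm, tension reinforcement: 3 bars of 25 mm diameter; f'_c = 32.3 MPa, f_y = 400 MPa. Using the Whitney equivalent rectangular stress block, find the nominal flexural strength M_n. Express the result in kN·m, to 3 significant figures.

A_s = 3 × 491 = 1473 mm².
T = A_s f_y = 1473 × 400 = 589200 N = 589.2 kN.
From C = T: a = T/(0.85 f'_c b) = 589200/(0.85 × 32.3 × 245) = 87.59 mm.
M_n = T(d − a/2) = 589.2 kN × (750 − 43.795) mm = 416.10 kN·m.

M_n ≈ 416 kN·m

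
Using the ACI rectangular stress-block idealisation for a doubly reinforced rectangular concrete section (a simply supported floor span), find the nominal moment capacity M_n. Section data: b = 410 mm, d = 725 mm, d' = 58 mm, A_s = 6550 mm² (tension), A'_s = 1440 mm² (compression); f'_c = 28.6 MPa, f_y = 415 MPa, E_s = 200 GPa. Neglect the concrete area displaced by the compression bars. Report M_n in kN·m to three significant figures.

M_n ≈ 1710 kN·m

Assume both tension and compression steel yield.
Net tension couple steel: A_s − A'_s = 5110 mm².
a = (A_s − A'_s) f_y / (0.85 f'_c b) = 2120650/(0.85 × 28.6 × 410) = 212.76 mm.
c = a/β₁ = 212.76/0.846 = 251.49 mm; ε'_s = 0.003(c − d')/c = 0.0023 ≥ f_y/E_s = 0.0021, so compression steel does yield.
M_n = (A_s − A'_s) f_y (d − a/2) + A'_s f_y (d − d') = [2120650 × (725 − 106.38) + 597600 × (725 − 58)] × 10⁻⁶ = 1311.88 + 398.60 = 1710.48 kN·m.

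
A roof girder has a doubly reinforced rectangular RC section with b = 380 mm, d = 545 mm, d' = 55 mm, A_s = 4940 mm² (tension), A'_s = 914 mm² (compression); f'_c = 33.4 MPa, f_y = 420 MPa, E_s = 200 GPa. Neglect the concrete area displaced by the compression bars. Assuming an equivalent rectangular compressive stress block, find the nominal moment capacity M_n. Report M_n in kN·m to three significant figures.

Assume both tension and compression steel yield.
Net tension couple steel: A_s − A'_s = 4026 mm².
a = (A_s − A'_s) f_y / (0.85 f'_c b) = 1690920/(0.85 × 33.4 × 380) = 156.74 mm.
c = a/β₁ = 156.74/0.811 = 193.27 mm; ε'_s = 0.003(c − d')/c = 0.0021 ≥ f_y/E_s = 0.0021, so compression steel does yield.
M_n = (A_s − A'_s) f_y (d − a/2) + A'_s f_y (d − d') = [1690920 × (545 − 78.37) + 383880 × (545 − 55)] × 10⁻⁶ = 789.03 + 188.10 = 977.13 kN·m.

M_n ≈ 977 kN·m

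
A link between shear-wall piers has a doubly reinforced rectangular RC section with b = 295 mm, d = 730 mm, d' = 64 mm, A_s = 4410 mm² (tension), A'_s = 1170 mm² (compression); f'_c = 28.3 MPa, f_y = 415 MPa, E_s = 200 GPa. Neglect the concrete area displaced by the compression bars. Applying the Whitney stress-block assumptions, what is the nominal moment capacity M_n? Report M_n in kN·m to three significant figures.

Assume both tension and compression steel yield.
Net tension couple steel: A_s − A'_s = 3240 mm².
a = (A_s − A'_s) f_y / (0.85 f'_c b) = 1344600/(0.85 × 28.3 × 295) = 189.48 mm.
c = a/β₁ = 189.48/0.848 = 223.44 mm; ε'_s = 0.003(c − d')/c = 0.0021 ≥ f_y/E_s = 0.0021, so compression steel does yield.
M_n = (A_s − A'_s) f_y (d − a/2) + A'_s f_y (d − d') = [1344600 × (730 − 94.74) + 485550 × (730 − 64)] × 10⁻⁶ = 854.17 + 323.38 = 1177.55 kN·m.

M_n ≈ 1180 kN·m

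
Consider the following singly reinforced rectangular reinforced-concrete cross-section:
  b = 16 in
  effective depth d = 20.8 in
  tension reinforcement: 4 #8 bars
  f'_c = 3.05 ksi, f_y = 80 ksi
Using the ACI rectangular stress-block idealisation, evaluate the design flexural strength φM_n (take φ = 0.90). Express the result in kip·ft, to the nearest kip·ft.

φM_n ≈ 337 kip·ft

A_s = 4 × 0.79 = 3.16 in².
T = A_s f_y = 3.16 × 80 = 252.8 kips.
a = T/(0.85 f'_c b) = 252.8/(0.85 × 3.05 × 16) = 6.095 in.
M_n = T(d − a/2) = 252.8 × (20.8 − 3.0475) = 4487.8 kip·in = 4487.8/12 = 373.98 kip·ft.
φM_n = 0.90 × 373.98 = 336.58 kip·ft.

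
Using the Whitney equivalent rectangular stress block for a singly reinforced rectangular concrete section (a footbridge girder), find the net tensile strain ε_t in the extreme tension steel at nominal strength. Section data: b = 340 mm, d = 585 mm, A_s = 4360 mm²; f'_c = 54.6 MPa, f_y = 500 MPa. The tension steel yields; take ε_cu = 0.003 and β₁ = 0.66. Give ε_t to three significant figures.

ε_t ≈ 0.00538

a = A_s f_y/(0.85 f'_c b) = 138.15 mm.
β₁ = 0.66, so c = a/β₁ = 138.15/0.66 = 209.32 mm.
From the linear strain diagram with ε_cu = 0.003: ε_t = 0.003 (d − c)/c = 0.003 × (585 − 209.32)/209.32 = 0.00538.
Since ε_t ≥ 0.005, the section is tension-controlled.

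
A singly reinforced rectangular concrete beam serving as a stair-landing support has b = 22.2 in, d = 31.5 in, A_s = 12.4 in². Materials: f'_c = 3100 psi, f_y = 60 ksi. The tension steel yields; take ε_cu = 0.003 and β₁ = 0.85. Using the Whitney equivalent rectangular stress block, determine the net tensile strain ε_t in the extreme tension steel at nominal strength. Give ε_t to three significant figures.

ε_t ≈ 0.00332

a = A_s f_y/(0.85 f'_c b) = 12.719 in.
β₁ = 0.85, so c = a/β₁ = 12.719/0.85 = 14.964 in.
From the linear strain diagram with ε_cu = 0.003: ε_t = 0.003 (d − c)/c = 0.003 × (31.5 − 14.964)/14.964 = 0.00332.
ε_t < 0.004 — the section is over-reinforced for flexure under ACI limits.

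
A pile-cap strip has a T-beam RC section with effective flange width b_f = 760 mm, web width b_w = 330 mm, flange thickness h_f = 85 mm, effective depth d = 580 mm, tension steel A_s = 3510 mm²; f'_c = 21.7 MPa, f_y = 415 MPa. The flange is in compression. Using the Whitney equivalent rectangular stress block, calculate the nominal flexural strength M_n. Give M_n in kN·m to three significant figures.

Tension: T = A_s f_y = 3510 × 415 = 1456650 N.
Try a within the flange: a = T/(0.85 f'_c b_f) = 1456650/(0.85 × 21.7 × 760) = 103.91 mm.
a = 103.91 > h_f = 85 mm: the block extends into the web. Split into flange-overhang and web parts.
C_f = 0.85 f'_c (b_f − b_w) h_f = 0.85 × 21.7 × (760 − 330) × 85 = 674165 N.
Remaining web compression depth: a_w = (T − C_f)/(0.85 f'_c b_w) = (1456650 − 674165)/(0.85 × 21.7 × 330) = 128.55 mm.
M_n = C_f(d − h_f/2) + (T − C_f)(d − a_w/2) = 674165 × (580 − 42.5) + 782485 × (580 − 64.275) = 362.36 + 403.55 = 765.91 × 10⁶ N·mm.
M_n = 765.91 kN·m.

M_n ≈ 766 kN·m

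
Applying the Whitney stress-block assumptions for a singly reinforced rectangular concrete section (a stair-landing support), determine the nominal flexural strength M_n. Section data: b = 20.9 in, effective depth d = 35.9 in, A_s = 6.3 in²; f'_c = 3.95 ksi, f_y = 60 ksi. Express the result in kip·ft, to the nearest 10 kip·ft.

M_n ≈ 1050 kip·ft

T = A_s f_y = 6.3 × 60 = 378 kips.
a = T/(0.85 f'_c b) = 378/(0.85 × 3.95 × 20.9) = 5.387 in.
M_n = T(d − a/2) = 378 × (35.9 − 2.6935) = 12552.1 kip·in = 12552.1/12 = 1046.01 kip·ft.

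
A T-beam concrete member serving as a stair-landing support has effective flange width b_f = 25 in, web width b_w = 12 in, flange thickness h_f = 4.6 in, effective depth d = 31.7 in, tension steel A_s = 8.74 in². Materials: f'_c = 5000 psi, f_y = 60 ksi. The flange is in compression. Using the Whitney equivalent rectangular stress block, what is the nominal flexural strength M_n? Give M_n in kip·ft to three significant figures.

Tension: T = A_s f_y = 8.74 × 60 = 524.4 kips.
Try a within the flange: a = T/(0.85 f'_c b_f) = 524.4/(0.85 × 5 × 25) = 4.936 in.
a = 4.936 > h_f = 4.6 in: the block extends into the web. Split into flange-overhang and web parts.
C_f = 0.85 f'_c (b_f − b_w) h_f = 0.85 × 5 × (25 − 12) × 4.6 = 254.2 kips.
Remaining web compression depth: a_w = (T − C_f)/(0.85 f'_c b_w) = (524.4 − 254.2)/(0.85 × 5 × 12) = 5.298 in.
M_n = C_f(d − h_f/2) + (T − C_f)(d − a_w/2) = 254.2 × (31.7 − 2.3) + 270.2 × (31.7 − 2.649) = 7473.5 + 7849.6 = 15323.1 kip·in.
M_n = 15323.1/12 = 1276.93 kip·ft.

M_n ≈ 1280 kip·ft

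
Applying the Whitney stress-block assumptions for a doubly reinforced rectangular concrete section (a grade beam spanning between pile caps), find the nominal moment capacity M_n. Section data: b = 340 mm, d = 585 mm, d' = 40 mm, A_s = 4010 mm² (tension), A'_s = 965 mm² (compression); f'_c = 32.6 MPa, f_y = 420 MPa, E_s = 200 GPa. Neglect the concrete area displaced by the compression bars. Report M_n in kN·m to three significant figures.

Assume both tension and compression steel yield.
Net tension couple steel: A_s − A'_s = 3045 mm².
a = (A_s − A'_s) f_y / (0.85 f'_c b) = 1278900/(0.85 × 32.6 × 340) = 135.74 mm.
c = a/β₁ = 135.74/0.817 = 166.14 mm; ε'_s = 0.003(c − d')/c = 0.0023 ≥ f_y/E_s = 0.0021, so compression steel does yield.
M_n = (A_s − A'_s) f_y (d − a/2) + A'_s f_y (d − d') = [1278900 × (585 − 67.87) + 405300 × (585 − 40)] × 10⁻⁶ = 661.36 + 220.89 = 882.25 kN·m.

M_n ≈ 882 kN·m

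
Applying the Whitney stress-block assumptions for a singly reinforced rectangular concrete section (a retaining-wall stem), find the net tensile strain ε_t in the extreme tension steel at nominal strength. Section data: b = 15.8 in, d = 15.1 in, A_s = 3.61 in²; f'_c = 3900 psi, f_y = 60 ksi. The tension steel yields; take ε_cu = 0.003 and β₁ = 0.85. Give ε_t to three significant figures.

ε_t ≈ 0.00631

a = A_s f_y/(0.85 f'_c b) = 4.135 in.
β₁ = 0.85, so c = a/β₁ = 4.135/0.85 = 4.865 in.
From the linear strain diagram with ε_cu = 0.003: ε_t = 0.003 (d − c)/c = 0.003 × (15.1 − 4.865)/4.865 = 0.00631.
Since ε_t ≥ 0.005, the section is tension-controlled.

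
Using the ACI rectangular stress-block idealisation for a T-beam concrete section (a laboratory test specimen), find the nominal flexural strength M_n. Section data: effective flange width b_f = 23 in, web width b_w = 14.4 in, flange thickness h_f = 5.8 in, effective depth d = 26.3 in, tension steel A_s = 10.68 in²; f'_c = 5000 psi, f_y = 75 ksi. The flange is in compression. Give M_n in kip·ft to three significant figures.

Tension: T = A_s f_y = 10.68 × 75 = 801 kips.
Try a within the flange: a = T/(0.85 f'_c b_f) = 801/(0.85 × 5 × 23) = 8.194 in.
a = 8.194 > h_f = 5.8 in: the block extends into the web. Split into flange-overhang and web parts.
C_f = 0.85 f'_c (b_f − b_w) h_f = 0.85 × 5 × (23 − 14.4) × 5.8 = 212.0 kips.
Remaining web compression depth: a_w = (T − C_f)/(0.85 f'_c b_w) = (801 − 212.0)/(0.85 × 5 × 14.4) = 9.624 in.
M_n = C_f(d − h_f/2) + (T − C_f)(d − a_w/2) = 212.0 × (26.3 − 2.9) + 589 × (26.3 − 4.812) = 4960.8 + 12656.4 = 17617.2 kip·in.
M_n = 17617.2/12 = 1468.10 kip·ft.

M_n ≈ 1470 kip·ft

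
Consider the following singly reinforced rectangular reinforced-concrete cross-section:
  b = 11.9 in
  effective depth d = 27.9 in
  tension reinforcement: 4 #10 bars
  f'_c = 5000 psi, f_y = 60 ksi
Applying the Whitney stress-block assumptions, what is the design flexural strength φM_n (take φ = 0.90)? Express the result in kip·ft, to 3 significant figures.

φM_n ≈ 569 kip·ft

A_s = 4 × 1.27 = 5.08 in².
T = A_s f_y = 5.08 × 60 = 304.8 kips.
a = T/(0.85 f'_c b) = 304.8/(0.85 × 5 × 11.9) = 6.027 in.
M_n = T(d − a/2) = 304.8 × (27.9 − 3.0135) = 7585.4 kip·in = 7585.4/12 = 632.12 kip·ft.
φM_n = 0.90 × 632.12 = 568.91 kip·ft.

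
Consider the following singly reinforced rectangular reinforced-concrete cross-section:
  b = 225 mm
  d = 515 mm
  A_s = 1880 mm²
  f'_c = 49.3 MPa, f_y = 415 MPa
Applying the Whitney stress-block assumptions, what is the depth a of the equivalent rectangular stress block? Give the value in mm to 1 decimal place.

a ≈ 82.7 mm

T = A_s f_y = 1880 × 415 = 780200 N = 780.2 kN.
Setting C = 0.85 f'_c a b equal to T: a = 780200/(0.85 × 49.3 × 225) = 82.7 mm.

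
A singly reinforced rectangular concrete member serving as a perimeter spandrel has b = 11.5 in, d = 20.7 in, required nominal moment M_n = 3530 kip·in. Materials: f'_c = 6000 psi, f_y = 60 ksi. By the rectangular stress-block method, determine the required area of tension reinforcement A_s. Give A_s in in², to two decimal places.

From M_n = 0.85 f'_c a b (d − a/2):
a = d − √(d² − 2M_n/(0.85 f'_c b)) = 20.7 − √(20.7² − 2 × 3530/(0.85 × 6 × 11.5)) = 3.147 in.
A_s = 0.85 f'_c a b / f_y = 0.85 × 6 × 3.147 × 11.5 / 60 = 3.076 in².

A_s ≈ 3.08 in²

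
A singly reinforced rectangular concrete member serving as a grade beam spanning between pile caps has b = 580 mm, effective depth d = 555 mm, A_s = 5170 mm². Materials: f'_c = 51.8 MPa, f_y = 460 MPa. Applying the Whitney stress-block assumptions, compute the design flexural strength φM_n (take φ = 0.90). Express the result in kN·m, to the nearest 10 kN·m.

T = A_s f_y = 5170 × 460 = 2378200 N = 2378.2 kN.
From C = T: a = T/(0.85 f'_c b) = 2378200/(0.85 × 51.8 × 580) = 93.13 mm.
M_n = T(d − a/2) = 2378.2 kN × (555 − 46.565) mm = 1209.16 kN·m.
φM_n = 0.90 × 1209.16 = 1088.24 kN·m.

φM_n ≈ 1090 kN·m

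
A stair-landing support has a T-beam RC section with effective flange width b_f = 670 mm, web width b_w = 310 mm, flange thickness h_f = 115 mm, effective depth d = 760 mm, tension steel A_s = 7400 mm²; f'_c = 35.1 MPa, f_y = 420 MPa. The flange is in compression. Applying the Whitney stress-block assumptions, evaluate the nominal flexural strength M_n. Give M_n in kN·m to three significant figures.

Tension: T = A_s f_y = 7400 × 420 = 3108000 N.
Try a within the flange: a = T/(0.85 f'_c b_f) = 3108000/(0.85 × 35.1 × 670) = 155.48 mm.
a = 155.48 > h_f = 115 mm: the block extends into the web. Split into flange-overhang and web parts.
C_f = 0.85 f'_c (b_f − b_w) h_f = 0.85 × 35.1 × (670 − 310) × 115 = 1235169 N.
Remaining web compression depth: a_w = (T − C_f)/(0.85 f'_c b_w) = (3108000 − 1235169)/(0.85 × 35.1 × 310) = 202.49 mm.
M_n = C_f(d − h_f/2) + (T − C_f)(d − a_w/2) = 1235169 × (760 − 57.5) + 1872831 × (760 − 101.245) = 867.71 + 1233.74 = 2101.45 × 10⁶ N·mm.
M_n = 2101.45 kN·m.

M_n ≈ 2100 kN·m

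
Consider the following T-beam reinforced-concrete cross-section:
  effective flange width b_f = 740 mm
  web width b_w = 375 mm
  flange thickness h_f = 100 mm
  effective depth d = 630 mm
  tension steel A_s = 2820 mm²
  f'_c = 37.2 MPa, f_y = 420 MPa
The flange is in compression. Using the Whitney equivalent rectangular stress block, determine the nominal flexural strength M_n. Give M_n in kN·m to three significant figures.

Tension: T = A_s f_y = 2820 × 420 = 1184400 N.
Try a within the flange: a = T/(0.85 f'_c b_f) = 1184400/(0.85 × 37.2 × 740) = 50.62 mm.
Since a = 50.62 ≤ h_f = 100 mm, the stress block lies entirely in the flange; analyse as a rectangular beam of width b_f.
M_n = T(d − a/2) = 1184400 × (630 − 25.31) = 716.19 × 10⁶ N·mm.
M_n = 716.19 kN·m.

M_n ≈ 716 kN·m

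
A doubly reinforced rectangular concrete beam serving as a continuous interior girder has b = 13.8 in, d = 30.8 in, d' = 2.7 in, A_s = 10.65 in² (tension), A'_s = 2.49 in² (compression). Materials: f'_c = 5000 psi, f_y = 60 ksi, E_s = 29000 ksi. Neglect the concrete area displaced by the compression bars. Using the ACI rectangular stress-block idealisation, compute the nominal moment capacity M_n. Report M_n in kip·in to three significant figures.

M_n ≈ 17200 kip·in

Assume both steels yield.
a = (A_s − A'_s) f_y/(0.85 f'_c b) = (10.65 − 2.49) × 60/(0.85 × 5 × 13.8) = 8.348 in.
c = a/β₁ = 8.348/0.8 = 10.435 in; ε'_s = 0.003(c − d')/c = 0.0022 ≥ ε_y = 0.0021, so the compression steel yields.
M_n = (A_s − A'_s) f_y (d − a/2) + A'_s f_y (d − d') = 489.6 × (30.8 − 4.174) + 149.4 × (30.8 − 2.7) = 13036.1 + 4198.1 = 17234.2 kip·in.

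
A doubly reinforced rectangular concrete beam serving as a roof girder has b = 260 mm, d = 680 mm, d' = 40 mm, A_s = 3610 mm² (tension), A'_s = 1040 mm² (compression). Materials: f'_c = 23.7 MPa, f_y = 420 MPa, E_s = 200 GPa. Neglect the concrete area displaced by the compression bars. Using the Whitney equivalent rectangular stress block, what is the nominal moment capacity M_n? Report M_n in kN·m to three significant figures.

M_n ≈ 902 kN·m

Assume both tension and compression steel yield.
Net tension couple steel: A_s − A'_s = 2570 mm².
a = (A_s − A'_s) f_y / (0.85 f'_c b) = 1079400/(0.85 × 23.7 × 260) = 206.08 mm.
c = a/β₁ = 206.08/0.85 = 242.45 mm; ε'_s = 0.003(c − d')/c = 0.0025 ≥ f_y/E_s = 0.0021, so compression steel does yield.
M_n = (A_s − A'_s) f_y (d − a/2) + A'_s f_y (d − d') = [1079400 × (680 − 103.04) + 436800 × (680 − 40)] × 10⁻⁶ = 622.77 + 279.55 = 902.32 kN·m.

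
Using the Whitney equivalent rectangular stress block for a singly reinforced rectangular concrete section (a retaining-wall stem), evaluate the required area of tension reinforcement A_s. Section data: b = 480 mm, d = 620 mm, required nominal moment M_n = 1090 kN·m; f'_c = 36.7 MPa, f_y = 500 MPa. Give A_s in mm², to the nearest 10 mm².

A_s ≈ 3930 mm²

With M_n = 0.85 f'_c a b (d − a/2), solve the quadratic for a:
a = d − √(d² − 2M_n/(0.85 f'_c b)) = 620 − √(620² − 2 × 1090×10⁶/(0.85 × 36.7 × 480)) = 131.32 mm.
A_s = 0.85 f'_c a b / f_y = 0.85 × 36.7 × 131.32 × 480 / 500 = 3932.7 mm².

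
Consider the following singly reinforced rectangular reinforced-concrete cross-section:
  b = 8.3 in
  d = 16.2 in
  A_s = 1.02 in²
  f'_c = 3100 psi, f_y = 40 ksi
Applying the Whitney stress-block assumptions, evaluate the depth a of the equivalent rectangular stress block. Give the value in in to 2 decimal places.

a ≈ 1.87 in

T = A_s f_y = 1.02 × 40 = 40.8 kips.
a = T/(0.85 f'_c b) = 40.8/(0.85 × 3.1 × 8.3) = 1.87 in.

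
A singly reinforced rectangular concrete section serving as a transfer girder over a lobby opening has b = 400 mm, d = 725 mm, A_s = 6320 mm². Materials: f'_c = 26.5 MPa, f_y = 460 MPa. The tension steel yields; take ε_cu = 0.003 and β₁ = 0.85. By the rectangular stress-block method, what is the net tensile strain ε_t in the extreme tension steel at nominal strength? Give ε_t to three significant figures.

ε_t ≈ 0.00273

a = A_s f_y/(0.85 f'_c b) = 322.66 mm.
β₁ = 0.85, so c = a/β₁ = 322.66/0.85 = 379.60 mm.
From the linear strain diagram with ε_cu = 0.003: ε_t = 0.003 (d − c)/c = 0.003 × (725 − 379.60)/379.60 = 0.00273.
ε_t < 0.004 — the section is over-reinforced for flexure under ACI limits.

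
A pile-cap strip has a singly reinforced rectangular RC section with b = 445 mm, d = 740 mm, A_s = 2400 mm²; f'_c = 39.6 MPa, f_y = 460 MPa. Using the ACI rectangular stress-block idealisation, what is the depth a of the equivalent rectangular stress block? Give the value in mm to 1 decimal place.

a ≈ 73.7 mm

T = A_s f_y = 2400 × 460 = 1104000 N = 1104 kN.
Setting C = 0.85 f'_c a b equal to T: a = 1104000/(0.85 × 39.6 × 445) = 73.7 mm.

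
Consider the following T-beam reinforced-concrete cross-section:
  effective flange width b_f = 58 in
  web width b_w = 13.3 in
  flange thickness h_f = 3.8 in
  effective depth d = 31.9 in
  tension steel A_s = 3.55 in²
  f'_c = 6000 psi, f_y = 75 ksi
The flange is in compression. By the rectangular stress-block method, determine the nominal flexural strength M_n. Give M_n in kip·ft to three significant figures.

Tension: T = A_s f_y = 3.55 × 75 = 266.25 kips.
Try a within the flange: a = T/(0.85 f'_c b_f) = 266.25/(0.85 × 6 × 58) = 0.900 in.
Since a = 0.900 ≤ h_f = 3.8 in, the stress block lies entirely in the flange; analyse as a rectangular beam of width b_f.
M_n = T(d − a/2) = 266.25 × (31.9 − 0.45) = 8373.6 kip·in.
M_n = 8373.6/12 = 697.80 kip·ft.

M_n ≈ 698 kip·ft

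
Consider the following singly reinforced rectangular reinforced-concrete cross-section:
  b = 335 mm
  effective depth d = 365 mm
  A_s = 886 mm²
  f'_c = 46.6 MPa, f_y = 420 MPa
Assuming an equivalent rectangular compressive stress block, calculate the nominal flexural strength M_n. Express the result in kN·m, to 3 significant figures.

T = A_s f_y = 886 × 420 = 372120 N = 372.12 kN.
From C = T: a = T/(0.85 f'_c b) = 372120/(0.85 × 46.6 × 335) = 28.04 mm.
M_n = T(d − a/2) = 372.12 kN × (365 − 14.02) mm = 130.61 kN·m.

M_n ≈ 131 kN·m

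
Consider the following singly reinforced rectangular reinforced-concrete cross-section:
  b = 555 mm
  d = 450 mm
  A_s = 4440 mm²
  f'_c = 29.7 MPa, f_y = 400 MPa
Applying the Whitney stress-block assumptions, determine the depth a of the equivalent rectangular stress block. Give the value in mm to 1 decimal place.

T = A_s f_y = 4440 × 400 = 1776000 N = 1776 kN.
Setting C = 0.85 f'_c a b equal to T: a = 1776000/(0.85 × 29.7 × 555) = 126.8 mm.

a ≈ 126.8 mm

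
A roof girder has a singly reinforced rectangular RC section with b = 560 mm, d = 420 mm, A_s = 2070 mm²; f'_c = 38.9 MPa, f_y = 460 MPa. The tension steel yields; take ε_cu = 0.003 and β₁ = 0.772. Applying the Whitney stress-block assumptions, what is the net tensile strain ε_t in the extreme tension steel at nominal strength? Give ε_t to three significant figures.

a = A_s f_y/(0.85 f'_c b) = 51.42 mm.
β₁ = 0.772, so c = a/β₁ = 51.42/0.772 = 66.61 mm.
From the linear strain diagram with ε_cu = 0.003: ε_t = 0.003 (d − c)/c = 0.003 × (420 − 66.61)/66.61 = 0.0159.
Since ε_t ≥ 0.005, the section is tension-controlled.

ε_t ≈ 0.0159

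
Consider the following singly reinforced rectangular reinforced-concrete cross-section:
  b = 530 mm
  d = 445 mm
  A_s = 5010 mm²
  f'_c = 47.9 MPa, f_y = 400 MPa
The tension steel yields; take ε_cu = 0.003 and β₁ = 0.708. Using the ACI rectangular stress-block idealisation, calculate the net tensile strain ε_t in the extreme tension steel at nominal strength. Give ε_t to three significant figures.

ε_t ≈ 0.00718

a = A_s f_y/(0.85 f'_c b) = 92.87 mm.
β₁ = 0.708, so c = a/β₁ = 92.87/0.708 = 131.17 mm.
From the linear strain diagram with ε_cu = 0.003: ε_t = 0.003 (d − c)/c = 0.003 × (445 − 131.17)/131.17 = 0.00718.
Since ε_t ≥ 0.005, the section is tension-controlled.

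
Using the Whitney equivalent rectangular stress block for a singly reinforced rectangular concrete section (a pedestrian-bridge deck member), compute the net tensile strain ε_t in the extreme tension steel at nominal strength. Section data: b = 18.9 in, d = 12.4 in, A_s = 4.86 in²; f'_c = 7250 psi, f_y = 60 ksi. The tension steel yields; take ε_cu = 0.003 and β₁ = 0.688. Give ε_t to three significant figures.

ε_t ≈ 0.00722

a = A_s f_y/(0.85 f'_c b) = 2.504 in.
β₁ = 0.688, so c = a/β₁ = 2.504/0.688 = 3.640 in.
From the linear strain diagram with ε_cu = 0.003: ε_t = 0.003 (d − c)/c = 0.003 × (12.4 − 3.640)/3.640 = 0.00722.
Since ε_t ≥ 0.005, the section is tension-controlled.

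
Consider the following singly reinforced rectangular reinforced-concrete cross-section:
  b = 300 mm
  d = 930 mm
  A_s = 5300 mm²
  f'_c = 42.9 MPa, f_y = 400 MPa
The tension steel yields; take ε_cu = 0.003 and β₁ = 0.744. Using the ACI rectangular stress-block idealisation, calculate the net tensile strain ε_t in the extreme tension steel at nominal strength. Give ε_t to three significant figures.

ε_t ≈ 0.00771

a = A_s f_y/(0.85 f'_c b) = 193.79 mm.
β₁ = 0.744, so c = a/β₁ = 193.79/0.744 = 260.47 mm.
From the linear strain diagram with ε_cu = 0.003: ε_t = 0.003 (d − c)/c = 0.003 × (930 − 260.47)/260.47 = 0.00771.
Since ε_t ≥ 0.005, the section is tension-controlled.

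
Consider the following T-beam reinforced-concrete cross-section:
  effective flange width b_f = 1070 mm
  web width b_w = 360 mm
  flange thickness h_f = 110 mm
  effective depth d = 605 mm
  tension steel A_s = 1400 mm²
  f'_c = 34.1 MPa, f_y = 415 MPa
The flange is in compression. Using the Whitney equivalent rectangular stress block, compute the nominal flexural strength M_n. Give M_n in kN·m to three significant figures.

Tension: T = A_s f_y = 1400 × 415 = 581000 N.
Try a within the flange: a = T/(0.85 f'_c b_f) = 581000/(0.85 × 34.1 × 1070) = 18.73 mm.
Since a = 18.73 ≤ h_f = 110 mm, the stress block lies entirely in the flange; analyse as a rectangular beam of width b_f.
M_n = T(d − a/2) = 581000 × (605 − 9.365) = 346.06 × 10⁶ N·mm.
M_n = 346.06 kN·m.

M_n ≈ 346 kN·m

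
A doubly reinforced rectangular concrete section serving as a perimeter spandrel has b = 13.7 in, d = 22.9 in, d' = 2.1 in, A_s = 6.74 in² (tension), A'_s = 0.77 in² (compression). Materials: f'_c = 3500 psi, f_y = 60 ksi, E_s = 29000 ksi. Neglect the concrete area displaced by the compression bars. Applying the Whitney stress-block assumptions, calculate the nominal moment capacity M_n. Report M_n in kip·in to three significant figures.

Assume both steels yield.
a = (A_s − A'_s) f_y/(0.85 f'_c b) = (6.74 − 0.77) × 60/(0.85 × 3.5 × 13.7) = 8.789 in.
c = a/β₁ = 8.789/0.85 = 10.340 in; ε'_s = 0.003(c − d')/c = 0.0024 ≥ ε_y = 0.0021, so the compression steel yields.
M_n = (A_s − A'_s) f_y (d − a/2) + A'_s f_y (d − d') = 358.2 × (22.9 − 4.3945) + 46.2 × (22.9 − 2.1) = 6628.7 + 961.0 = 7589.7 kip·in.

M_n ≈ 7590 kip·in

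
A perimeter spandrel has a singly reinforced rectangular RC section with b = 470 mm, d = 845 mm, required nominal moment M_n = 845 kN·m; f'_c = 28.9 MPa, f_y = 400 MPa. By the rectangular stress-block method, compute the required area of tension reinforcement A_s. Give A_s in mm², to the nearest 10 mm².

A_s ≈ 2640 mm²

With M_n = 0.85 f'_c a b (d − a/2), solve the quadratic for a:
a = d − √(d² − 2M_n/(0.85 f'_c b)) = 845 − √(845² − 2 × 845×10⁶/(0.85 × 28.9 × 470)) = 91.58 mm.
A_s = 0.85 f'_c a b / f_y = 0.85 × 28.9 × 91.58 × 470 / 400 = 2643.4 mm².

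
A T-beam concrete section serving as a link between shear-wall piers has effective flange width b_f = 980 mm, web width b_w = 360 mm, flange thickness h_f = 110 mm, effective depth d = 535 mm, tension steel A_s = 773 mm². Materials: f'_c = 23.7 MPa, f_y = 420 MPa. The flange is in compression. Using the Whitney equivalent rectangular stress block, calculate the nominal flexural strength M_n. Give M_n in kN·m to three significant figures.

M_n ≈ 171 kN·m

Tension: T = A_s f_y = 773 × 420 = 324660 N.
Try a within the flange: a = T/(0.85 f'_c b_f) = 324660/(0.85 × 23.7 × 980) = 16.45 mm.
Since a = 16.45 ≤ h_f = 110 mm, the stress block lies entirely in the flange; analyse as a rectangular beam of width b_f.
M_n = T(d − a/2) = 324660 × (535 − 8.225) = 171.02 × 10⁶ N·mm.
M_n = 171.02 kN·m.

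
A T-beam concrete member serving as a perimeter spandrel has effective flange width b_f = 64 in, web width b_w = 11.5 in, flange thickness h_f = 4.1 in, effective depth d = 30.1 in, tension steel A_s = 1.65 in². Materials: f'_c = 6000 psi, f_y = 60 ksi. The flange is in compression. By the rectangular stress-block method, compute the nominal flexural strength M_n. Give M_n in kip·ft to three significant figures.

Tension: T = A_s f_y = 1.65 × 60 = 99 kips.
Try a within the flange: a = T/(0.85 f'_c b_f) = 99/(0.85 × 6 × 64) = 0.303 in.
Since a = 0.303 ≤ h_f = 4.1 in, the stress block lies entirely in the flange; analyse as a rectangular beam of width b_f.
M_n = T(d − a/2) = 99 × (30.1 − 0.1515) = 2964.9 kip·in.
M_n = 2964.9/12 = 247.08 kip·ft.

M_n ≈ 247 kip·ft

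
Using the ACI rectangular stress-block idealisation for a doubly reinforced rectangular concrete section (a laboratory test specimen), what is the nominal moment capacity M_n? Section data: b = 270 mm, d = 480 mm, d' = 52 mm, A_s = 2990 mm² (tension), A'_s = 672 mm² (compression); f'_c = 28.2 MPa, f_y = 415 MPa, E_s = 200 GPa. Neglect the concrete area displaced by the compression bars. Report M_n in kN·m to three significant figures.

Assume both tension and compression steel yield.
Net tension couple steel: A_s − A'_s = 2318 mm².
a = (A_s − A'_s) f_y / (0.85 f'_c b) = 961970/(0.85 × 28.2 × 270) = 148.64 mm.
c = a/β₁ = 148.64/0.849 = 175.08 mm; ε'_s = 0.003(c − d')/c = 0.0021 ≥ f_y/E_s = 0.0021, so compression steel does yield.
M_n = (A_s − A'_s) f_y (d − a/2) + A'_s f_y (d − d') = [961970 × (480 − 74.32) + 278880 × (480 − 52)] × 10⁻⁶ = 390.25 + 119.36 = 509.61 kN·m.

M_n ≈ 510 kN·m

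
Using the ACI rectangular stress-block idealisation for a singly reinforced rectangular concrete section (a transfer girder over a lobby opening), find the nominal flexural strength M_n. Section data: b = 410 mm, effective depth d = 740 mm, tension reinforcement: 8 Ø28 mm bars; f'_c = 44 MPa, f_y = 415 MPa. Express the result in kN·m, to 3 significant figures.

M_n ≈ 1380 kN·m

A_s = 8 × 616 = 4928 mm².
T = A_s f_y = 4928 × 415 = 2045120 N = 2045.12 kN.
From C = T: a = T/(0.85 f'_c b) = 2045120/(0.85 × 44 × 410) = 133.37 mm.
M_n = T(d − a/2) = 2045.12 kN × (740 − 66.685) mm = 1377.01 kN·m.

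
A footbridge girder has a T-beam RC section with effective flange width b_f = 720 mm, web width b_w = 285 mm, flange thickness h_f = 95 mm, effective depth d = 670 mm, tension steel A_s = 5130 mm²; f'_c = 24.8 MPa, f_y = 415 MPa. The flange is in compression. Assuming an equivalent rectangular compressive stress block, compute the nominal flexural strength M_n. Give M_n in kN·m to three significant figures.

M_n ≈ 1250 kN·m

Tension: T = A_s f_y = 5130 × 415 = 2128950 N.
Try a within the flange: a = T/(0.85 f'_c b_f) = 2128950/(0.85 × 24.8 × 720) = 140.27 mm.
a = 140.27 > h_f = 95 mm: the block extends into the web. Split into flange-overhang and web parts.
C_f = 0.85 f'_c (b_f − b_w) h_f = 0.85 × 24.8 × (720 − 285) × 95 = 871131 N.
Remaining web compression depth: a_w = (T − C_f)/(0.85 f'_c b_w) = (2128950 − 871131)/(0.85 × 24.8 × 285) = 209.36 mm.
M_n = C_f(d − h_f/2) + (T − C_f)(d − a_w/2) = 871131 × (670 − 47.5) + 1257819 × (670 − 104.68) = 542.28 + 711.07 = 1253.35 × 10⁶ N·mm.
M_n = 1253.35 kN·m.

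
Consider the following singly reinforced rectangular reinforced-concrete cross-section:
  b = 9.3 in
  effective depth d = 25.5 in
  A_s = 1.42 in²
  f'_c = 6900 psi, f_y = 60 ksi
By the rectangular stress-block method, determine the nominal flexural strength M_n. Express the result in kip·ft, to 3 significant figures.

M_n ≈ 176 kip·ft

T = A_s f_y = 1.42 × 60 = 85.2 kips.
a = T/(0.85 f'_c b) = 85.2/(0.85 × 6.9 × 9.3) = 1.562 in.
M_n = T(d − a/2) = 85.2 × (25.5 − 0.781) = 2106.1 kip·in = 2106.1/12 = 175.51 kip·ft.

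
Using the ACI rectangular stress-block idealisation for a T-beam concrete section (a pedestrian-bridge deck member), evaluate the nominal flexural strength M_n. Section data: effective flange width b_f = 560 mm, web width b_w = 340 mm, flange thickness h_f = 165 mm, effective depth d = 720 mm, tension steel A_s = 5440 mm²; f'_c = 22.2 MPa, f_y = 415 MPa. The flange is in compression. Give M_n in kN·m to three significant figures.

M_n ≈ 1380 kN·m

Tension: T = A_s f_y = 5440 × 415 = 2257600 N.
Try a within the flange: a = T/(0.85 f'_c b_f) = 2257600/(0.85 × 22.2 × 560) = 213.64 mm.
a = 213.64 > h_f = 165 mm: the block extends into the web. Split into flange-overhang and web parts.
C_f = 0.85 f'_c (b_f − b_w) h_f = 0.85 × 22.2 × (560 − 340) × 165 = 684981 N.
Remaining web compression depth: a_w = (T − C_f)/(0.85 f'_c b_w) = (2257600 − 684981)/(0.85 × 22.2 × 340) = 245.12 mm.
M_n = C_f(d − h_f/2) + (T − C_f)(d − a_w/2) = 684981 × (720 − 82.5) + 1572619 × (720 − 122.56) = 436.68 + 939.55 = 1376.23 × 10⁶ N·mm.
M_n = 1376.23 kN·m.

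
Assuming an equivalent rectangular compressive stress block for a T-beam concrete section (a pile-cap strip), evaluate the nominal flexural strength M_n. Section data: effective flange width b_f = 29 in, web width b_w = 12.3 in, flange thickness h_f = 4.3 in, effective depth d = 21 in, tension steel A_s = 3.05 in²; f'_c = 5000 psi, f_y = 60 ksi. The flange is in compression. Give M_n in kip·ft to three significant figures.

Tension: T = A_s f_y = 3.05 × 60 = 183 kips.
Try a within the flange: a = T/(0.85 f'_c b_f) = 183/(0.85 × 5 × 29) = 1.485 in.
Since a = 1.485 ≤ h_f = 4.3 in, the stress block lies entirely in the flange; analyse as a rectangular beam of width b_f.
M_n = T(d − a/2) = 183 × (21 − 0.7425) = 3707.1 kip·in.
M_n = 3707.1/12 = 308.93 kip·ft.

M_n ≈ 309 kip·ft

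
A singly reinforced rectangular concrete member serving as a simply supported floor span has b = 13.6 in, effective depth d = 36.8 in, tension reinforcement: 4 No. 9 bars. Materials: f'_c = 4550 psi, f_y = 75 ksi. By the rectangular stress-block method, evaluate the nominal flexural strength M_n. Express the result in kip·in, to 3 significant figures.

A_s = 4 × 1 = 4 in².
T = A_s f_y = 4 × 75 = 300 kips.
a = T/(0.85 f'_c b) = 300/(0.85 × 4.55 × 13.6) = 5.704 in.
M_n = T(d − a/2) = 300 × (36.8 − 2.852) = 10184.4 kip·in.

M_n ≈ 10200 kip·in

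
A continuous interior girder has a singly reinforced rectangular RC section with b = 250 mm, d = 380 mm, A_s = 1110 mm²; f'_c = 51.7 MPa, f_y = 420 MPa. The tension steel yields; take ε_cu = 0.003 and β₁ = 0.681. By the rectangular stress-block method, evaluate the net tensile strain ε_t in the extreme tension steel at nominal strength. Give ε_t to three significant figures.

a = A_s f_y/(0.85 f'_c b) = 42.43 mm.
β₁ = 0.681, so c = a/β₁ = 42.43/0.681 = 62.31 mm.
From the linear strain diagram with ε_cu = 0.003: ε_t = 0.003 (d − c)/c = 0.003 × (380 − 62.31)/62.31 = 0.0153.
Since ε_t ≥ 0.005, the section is tension-controlled.

ε_t ≈ 0.0153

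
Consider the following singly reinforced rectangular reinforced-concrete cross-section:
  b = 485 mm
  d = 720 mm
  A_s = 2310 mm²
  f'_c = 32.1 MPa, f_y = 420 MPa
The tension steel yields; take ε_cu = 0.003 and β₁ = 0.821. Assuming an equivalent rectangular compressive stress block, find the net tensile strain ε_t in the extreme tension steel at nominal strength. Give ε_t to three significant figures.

a = A_s f_y/(0.85 f'_c b) = 73.32 mm.
β₁ = 0.821, so c = a/β₁ = 73.32/0.821 = 89.31 mm.
From the linear strain diagram with ε_cu = 0.003: ε_t = 0.003 (d − c)/c = 0.003 × (720 − 89.31)/89.31 = 0.0212.
Since ε_t ≥ 0.005, the section is tension-controlled.

ε_t ≈ 0.0212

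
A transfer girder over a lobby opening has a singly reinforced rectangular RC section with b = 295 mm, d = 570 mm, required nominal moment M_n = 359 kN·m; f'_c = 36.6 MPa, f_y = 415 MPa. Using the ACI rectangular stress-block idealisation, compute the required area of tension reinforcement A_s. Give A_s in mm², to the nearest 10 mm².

With M_n = 0.85 f'_c a b (d − a/2), solve the quadratic for a:
a = d − √(d² − 2M_n/(0.85 f'_c b)) = 570 − √(570² − 2 × 359×10⁶/(0.85 × 36.6 × 295)) = 73.35 mm.
A_s = 0.85 f'_c a b / f_y = 0.85 × 36.6 × 73.35 × 295 / 415 = 1622.1 mm².

A_s ≈ 1620 mm²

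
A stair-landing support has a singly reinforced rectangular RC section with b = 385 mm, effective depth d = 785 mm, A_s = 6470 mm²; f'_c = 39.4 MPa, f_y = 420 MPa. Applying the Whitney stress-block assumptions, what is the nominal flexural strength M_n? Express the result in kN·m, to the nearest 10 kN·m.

M_n ≈ 1850 kN·m

T = A_s f_y = 6470 × 420 = 2717400 N = 2717.4 kN.
From C = T: a = T/(0.85 f'_c b) = 2717400/(0.85 × 39.4 × 385) = 210.75 mm.
M_n = T(d − a/2) = 2717.4 kN × (785 − 105.375) mm = 1846.81 kN·m.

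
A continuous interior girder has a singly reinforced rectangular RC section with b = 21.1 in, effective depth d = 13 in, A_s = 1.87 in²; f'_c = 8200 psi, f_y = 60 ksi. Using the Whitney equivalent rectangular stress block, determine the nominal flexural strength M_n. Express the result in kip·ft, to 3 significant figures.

M_n ≈ 118 kip·ft

T = A_s f_y = 1.87 × 60 = 112.2 kips.
a = T/(0.85 f'_c b) = 112.2/(0.85 × 8.2 × 21.1) = 0.763 in.
M_n = T(d − a/2) = 112.2 × (13 − 0.3815) = 1415.8 kip·in = 1415.8/12 = 117.98 kip·ft.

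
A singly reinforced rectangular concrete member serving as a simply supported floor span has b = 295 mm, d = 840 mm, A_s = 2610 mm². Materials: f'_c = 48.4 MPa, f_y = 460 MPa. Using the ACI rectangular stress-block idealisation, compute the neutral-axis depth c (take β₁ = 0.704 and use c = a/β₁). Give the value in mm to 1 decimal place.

T = A_s f_y = 2610 × 460 = 1200600 N = 1200.6 kN.
Setting C = 0.85 f'_c a b equal to T: a = 1200600/(0.85 × 48.4 × 295) = 98.926 mm.
With β₁ = 0.704, c = a/β₁ = 98.926/0.704 = 140.5 mm.

c ≈ 140.5 mm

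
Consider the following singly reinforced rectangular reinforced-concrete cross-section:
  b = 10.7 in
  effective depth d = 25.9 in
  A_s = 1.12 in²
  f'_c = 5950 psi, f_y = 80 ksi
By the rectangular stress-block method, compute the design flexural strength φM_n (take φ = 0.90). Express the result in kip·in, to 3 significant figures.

T = A_s f_y = 1.12 × 80 = 89.6 kips.
a = T/(0.85 f'_c b) = 89.6/(0.85 × 5.95 × 10.7) = 1.656 in.
M_n = T(d − a/2) = 89.6 × (25.9 − 0.828) = 2246.5 kip·in.
φM_n = 0.90 × 2246.5 = 2021.9 kip·in.

φM_n ≈ 2020 kip·in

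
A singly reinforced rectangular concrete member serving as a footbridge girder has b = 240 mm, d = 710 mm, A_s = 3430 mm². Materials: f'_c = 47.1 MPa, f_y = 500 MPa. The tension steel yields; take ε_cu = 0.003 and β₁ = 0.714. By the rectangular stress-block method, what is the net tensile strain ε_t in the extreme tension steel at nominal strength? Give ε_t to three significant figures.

a = A_s f_y/(0.85 f'_c b) = 178.49 mm.
β₁ = 0.714, so c = a/β₁ = 178.49/0.714 = 249.99 mm.
From the linear strain diagram with ε_cu = 0.003: ε_t = 0.003 (d − c)/c = 0.003 × (710 − 249.99)/249.99 = 0.00552.
Since ε_t ≥ 0.005, the section is tension-controlled.

ε_t ≈ 0.00552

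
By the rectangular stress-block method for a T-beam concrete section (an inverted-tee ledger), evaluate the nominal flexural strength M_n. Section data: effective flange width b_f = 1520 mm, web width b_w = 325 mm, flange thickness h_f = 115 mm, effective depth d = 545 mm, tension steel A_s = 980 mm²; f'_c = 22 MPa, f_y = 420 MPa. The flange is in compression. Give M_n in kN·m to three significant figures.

M_n ≈ 221 kN·m

Tension: T = A_s f_y = 980 × 420 = 411600 N.
Try a within the flange: a = T/(0.85 f'_c b_f) = 411600/(0.85 × 22 × 1520) = 14.48 mm.
Since a = 14.48 ≤ h_f = 115 mm, the stress block lies entirely in the flange; analyse as a rectangular beam of width b_f.
M_n = T(d − a/2) = 411600 × (545 − 7.24) = 221.34 × 10⁶ N·mm.
M_n = 221.34 kN·m.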